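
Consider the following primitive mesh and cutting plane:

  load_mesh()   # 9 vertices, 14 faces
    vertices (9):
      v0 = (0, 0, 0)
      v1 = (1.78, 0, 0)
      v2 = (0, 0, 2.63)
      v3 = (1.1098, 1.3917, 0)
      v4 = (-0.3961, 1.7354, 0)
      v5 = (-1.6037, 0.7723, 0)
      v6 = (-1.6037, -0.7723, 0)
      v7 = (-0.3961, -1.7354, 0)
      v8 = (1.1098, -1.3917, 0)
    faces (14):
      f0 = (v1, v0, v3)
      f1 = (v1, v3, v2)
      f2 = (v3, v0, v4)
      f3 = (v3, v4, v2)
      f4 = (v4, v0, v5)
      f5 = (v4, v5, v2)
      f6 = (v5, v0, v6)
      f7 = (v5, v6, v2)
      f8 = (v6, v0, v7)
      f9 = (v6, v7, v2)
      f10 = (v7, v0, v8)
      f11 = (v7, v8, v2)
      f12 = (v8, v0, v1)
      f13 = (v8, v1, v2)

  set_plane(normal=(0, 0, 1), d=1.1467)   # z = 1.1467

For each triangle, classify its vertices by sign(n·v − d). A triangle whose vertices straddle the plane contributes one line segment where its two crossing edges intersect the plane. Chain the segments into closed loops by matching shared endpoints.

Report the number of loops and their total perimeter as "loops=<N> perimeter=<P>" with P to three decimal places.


Straddling triangles (7 of 14):
  (v1,v3,v2) [--+] → (0.625919, 0.784908, 1.1467)–(1.00391, 0, 1.1467)  len=0.8712
  (v3,v4,v2) [--+] → (-0.223397, 0.978752, 1.1467)–(0.625919, 0.784908, 1.1467)  len=0.8712
  (v4,v5,v2) [--+] → (-0.904475, 0.435571, 1.1467)–(-0.223397, 0.978752, 1.1467)  len=0.8712
  (v5,v6,v2) [--+] → (-0.904475, -0.435571, 1.1467)–(-0.904475, 0.435571, 1.1467)  len=0.8711
  (v6,v7,v2) [--+] → (-0.223397, -0.978752, 1.1467)–(-0.904475, -0.435571, 1.1467)  len=0.8712
  (v7,v8,v2) [--+] → (0.625919, -0.784908, 1.1467)–(-0.223397, -0.978752, 1.1467)  len=0.8712
  (v8,v1,v2) [--+] → (1.00391, 0, 1.1467)–(0.625919, -0.784908, 1.1467)  len=0.8712

Chained into 1 loop(s):
  loop 1: 7 segments, perimeter = 6.0981
Total perimeter = 6.098

loops=1 perimeter=6.098


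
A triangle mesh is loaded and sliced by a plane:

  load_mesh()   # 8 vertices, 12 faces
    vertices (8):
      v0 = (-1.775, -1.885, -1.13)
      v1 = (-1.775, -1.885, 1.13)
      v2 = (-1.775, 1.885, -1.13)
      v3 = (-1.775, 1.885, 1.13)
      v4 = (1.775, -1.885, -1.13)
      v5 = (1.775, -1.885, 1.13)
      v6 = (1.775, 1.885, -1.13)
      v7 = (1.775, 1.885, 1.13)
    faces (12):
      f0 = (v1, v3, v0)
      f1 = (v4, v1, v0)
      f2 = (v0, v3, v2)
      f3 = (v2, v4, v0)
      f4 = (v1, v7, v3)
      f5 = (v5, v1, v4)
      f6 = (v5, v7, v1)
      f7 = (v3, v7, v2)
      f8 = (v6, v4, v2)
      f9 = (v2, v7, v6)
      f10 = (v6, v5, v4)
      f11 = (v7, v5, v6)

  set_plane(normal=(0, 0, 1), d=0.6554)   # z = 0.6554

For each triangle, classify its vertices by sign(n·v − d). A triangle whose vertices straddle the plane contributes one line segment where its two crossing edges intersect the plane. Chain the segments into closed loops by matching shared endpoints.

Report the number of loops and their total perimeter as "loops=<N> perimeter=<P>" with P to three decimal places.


loops=1 perimeter=14.640

Straddling triangles (8 of 12):
  (v1,v3,v0) [++-] → (-1.775, 1.0933, 0.6554)–(-1.775, -1.885, 0.6554)  len=2.9783
  (v4,v1,v0) [-+-] → (-1.0295, -1.885, 0.6554)–(-1.775, -1.885, 0.6554)  len=0.7455
  (v0,v3,v2) [-+-] → (-1.775, 1.0933, 0.6554)–(-1.775, 1.885, 0.6554)  len=0.7917
  (v5,v1,v4) [++-] → (-1.0295, -1.885, 0.6554)–(1.775, -1.885, 0.6554)  len=2.8045
  (v3,v7,v2) [++-] → (1.0295, 1.885, 0.6554)–(-1.775, 1.885, 0.6554)  len=2.8045
  (v2,v7,v6) [-+-] → (1.0295, 1.885, 0.6554)–(1.775, 1.885, 0.6554)  len=0.7455
  (v6,v5,v4) [-+-] → (1.775, -1.0933, 0.6554)–(1.775, -1.885, 0.6554)  len=0.7917
  (v7,v5,v6) [++-] → (1.775, -1.0933, 0.6554)–(1.775, 1.885, 0.6554)  len=2.9783

Chained into 1 loop(s):
  loop 1: 8 segments, perimeter = 14.6400
Total perimeter = 14.640


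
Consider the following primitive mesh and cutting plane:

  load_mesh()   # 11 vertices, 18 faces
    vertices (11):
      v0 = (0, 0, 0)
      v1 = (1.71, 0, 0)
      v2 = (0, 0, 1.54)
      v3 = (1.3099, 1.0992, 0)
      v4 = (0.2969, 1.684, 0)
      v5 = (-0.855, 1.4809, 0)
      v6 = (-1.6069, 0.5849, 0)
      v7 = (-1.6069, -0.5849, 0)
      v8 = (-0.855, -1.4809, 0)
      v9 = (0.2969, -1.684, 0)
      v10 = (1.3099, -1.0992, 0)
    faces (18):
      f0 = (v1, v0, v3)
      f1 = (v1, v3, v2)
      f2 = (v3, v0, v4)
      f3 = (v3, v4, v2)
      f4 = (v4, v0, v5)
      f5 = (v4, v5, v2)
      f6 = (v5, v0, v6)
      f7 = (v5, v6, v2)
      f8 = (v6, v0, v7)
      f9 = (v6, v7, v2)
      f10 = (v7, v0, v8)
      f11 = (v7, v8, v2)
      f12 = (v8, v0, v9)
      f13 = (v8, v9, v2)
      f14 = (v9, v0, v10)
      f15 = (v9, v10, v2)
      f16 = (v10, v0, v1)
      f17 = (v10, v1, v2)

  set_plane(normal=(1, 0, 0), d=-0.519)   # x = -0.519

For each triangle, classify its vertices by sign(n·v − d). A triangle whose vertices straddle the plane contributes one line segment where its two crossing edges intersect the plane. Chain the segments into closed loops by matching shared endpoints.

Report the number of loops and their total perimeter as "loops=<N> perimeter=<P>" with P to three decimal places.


loops=1 perimeter=6.889

Straddling triangles (10 of 18):
  (v4,v0,v5) [++-] → (-0.519, 0.898932, 0)–(-0.519, 1.54014, 0)  len=0.6412
  (v4,v5,v2) [+-+] → (-0.519, 1.54014, 0)–(-0.519, 0.898932, 0.605193)  len=0.8817
  (v5,v0,v6) [-+-] → (-0.519, 0.898932, 0)–(-0.519, 0.188912, 0)  len=0.7100
  (v5,v6,v2) [--+] → (-0.519, 0.188912, 1.04261)–(-0.519, 0.898932, 0.605193)  len=0.8339
  (v6,v0,v7) [-+-] → (-0.519, 0.188912, 0)–(-0.519, -0.188912, 0)  len=0.3778
  (v6,v7,v2) [--+] → (-0.519, -0.188912, 1.04261)–(-0.519, 0.188912, 1.04261)  len=0.3778
  (v7,v0,v8) [-+-] → (-0.519, -0.188912, 0)–(-0.519, -0.898932, 0)  len=0.7100
  (v7,v8,v2) [--+] → (-0.519, -0.898932, 0.605193)–(-0.519, -0.188912, 1.04261)  len=0.8339
  (v8,v0,v9) [-++] → (-0.519, -0.898932, 0)–(-0.519, -1.54014, 0)  len=0.6412
  (v8,v9,v2) [-++] → (-0.519, -1.54014, 0)–(-0.519, -0.898932, 0.605193)  len=0.8817

Chained into 1 loop(s):
  loop 1: 10 segments, perimeter = 6.8894
Total perimeter = 6.889


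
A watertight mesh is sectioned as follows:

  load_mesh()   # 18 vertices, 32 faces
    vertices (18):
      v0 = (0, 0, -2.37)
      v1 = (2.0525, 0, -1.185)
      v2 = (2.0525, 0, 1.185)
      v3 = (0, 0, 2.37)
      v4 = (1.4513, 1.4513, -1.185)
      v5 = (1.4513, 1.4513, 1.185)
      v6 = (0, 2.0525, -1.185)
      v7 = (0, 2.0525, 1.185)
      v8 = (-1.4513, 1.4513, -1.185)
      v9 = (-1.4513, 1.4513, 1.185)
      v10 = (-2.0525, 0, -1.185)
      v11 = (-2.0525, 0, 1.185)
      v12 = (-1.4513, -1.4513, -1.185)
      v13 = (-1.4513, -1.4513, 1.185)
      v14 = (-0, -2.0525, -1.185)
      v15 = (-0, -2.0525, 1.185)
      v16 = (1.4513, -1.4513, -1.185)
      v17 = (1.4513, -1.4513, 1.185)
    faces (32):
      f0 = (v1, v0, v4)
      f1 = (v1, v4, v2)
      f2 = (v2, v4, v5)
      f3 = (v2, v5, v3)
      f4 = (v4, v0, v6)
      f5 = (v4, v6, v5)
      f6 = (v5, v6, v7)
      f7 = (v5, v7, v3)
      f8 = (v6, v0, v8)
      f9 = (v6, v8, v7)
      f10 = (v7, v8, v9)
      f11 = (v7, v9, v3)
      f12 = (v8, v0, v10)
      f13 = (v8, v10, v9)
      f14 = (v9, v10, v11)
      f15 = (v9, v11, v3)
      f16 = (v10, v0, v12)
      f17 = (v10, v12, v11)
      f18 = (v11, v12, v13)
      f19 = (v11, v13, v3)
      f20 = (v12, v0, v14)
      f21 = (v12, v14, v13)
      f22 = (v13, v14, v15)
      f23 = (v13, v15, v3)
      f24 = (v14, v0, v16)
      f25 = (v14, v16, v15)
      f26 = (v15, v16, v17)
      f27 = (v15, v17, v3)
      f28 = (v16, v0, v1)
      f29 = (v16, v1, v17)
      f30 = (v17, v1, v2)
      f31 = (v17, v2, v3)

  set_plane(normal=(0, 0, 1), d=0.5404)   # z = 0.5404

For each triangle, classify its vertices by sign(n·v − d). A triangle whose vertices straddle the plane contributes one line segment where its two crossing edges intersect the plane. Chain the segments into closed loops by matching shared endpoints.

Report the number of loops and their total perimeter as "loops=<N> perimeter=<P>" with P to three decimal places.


Straddling triangles (16 of 32):
  (v1,v4,v2) [--+] → (1.88898, 0.394729, 0.5404)–(2.0525, 0, 0.5404)  len=0.4273
  (v2,v4,v5) [+-+] → (1.88898, 0.394729, 0.5404)–(1.4513, 1.4513, 0.5404)  len=1.1436
  (v4,v6,v5) [--+] → (1.05657, 1.61482, 0.5404)–(1.4513, 1.4513, 0.5404)  len=0.4273
  (v5,v6,v7) [+-+] → (1.05657, 1.61482, 0.5404)–(0, 2.0525, 0.5404)  len=1.1436
  (v6,v8,v7) [--+] → (-0.394729, 1.88898, 0.5404)–(0, 2.0525, 0.5404)  len=0.4273
  (v7,v8,v9) [+-+] → (-0.394729, 1.88898, 0.5404)–(-1.4513, 1.4513, 0.5404)  len=1.1436
  (v8,v10,v9) [--+] → (-1.61482, 1.05657, 0.5404)–(-1.4513, 1.4513, 0.5404)  len=0.4273
  (v9,v10,v11) [+-+] → (-1.61482, 1.05657, 0.5404)–(-2.0525, 0, 0.5404)  len=1.1436
  (v10,v12,v11) [--+] → (-1.88898, -0.394729, 0.5404)–(-2.0525, 0, 0.5404)  len=0.4273
  (v11,v12,v13) [+-+] → (-1.88898, -0.394729, 0.5404)–(-1.4513, -1.4513, 0.5404)  len=1.1436
  (v12,v14,v13) [--+] → (-1.05657, -1.61482, 0.5404)–(-1.4513, -1.4513, 0.5404)  len=0.4273
  (v13,v14,v15) [+-+] → (-1.05657, -1.61482, 0.5404)–(0, -2.0525, 0.5404)  len=1.1436
  (v14,v16,v15) [--+] → (0.394729, -1.88898, 0.5404)–(0, -2.0525, 0.5404)  len=0.4273
  (v15,v16,v17) [+-+] → (0.394729, -1.88898, 0.5404)–(1.4513, -1.4513, 0.5404)  len=1.1436
  (v16,v1,v17) [--+] → (1.61482, -1.05657, 0.5404)–(1.4513, -1.4513, 0.5404)  len=0.4273
  (v17,v1,v2) [+-+] → (1.61482, -1.05657, 0.5404)–(2.0525, 0, 0.5404)  len=1.1436

Chained into 1 loop(s):
  loop 1: 16 segments, perimeter = 12.5672
Total perimeter = 12.567

loops=1 perimeter=12.567


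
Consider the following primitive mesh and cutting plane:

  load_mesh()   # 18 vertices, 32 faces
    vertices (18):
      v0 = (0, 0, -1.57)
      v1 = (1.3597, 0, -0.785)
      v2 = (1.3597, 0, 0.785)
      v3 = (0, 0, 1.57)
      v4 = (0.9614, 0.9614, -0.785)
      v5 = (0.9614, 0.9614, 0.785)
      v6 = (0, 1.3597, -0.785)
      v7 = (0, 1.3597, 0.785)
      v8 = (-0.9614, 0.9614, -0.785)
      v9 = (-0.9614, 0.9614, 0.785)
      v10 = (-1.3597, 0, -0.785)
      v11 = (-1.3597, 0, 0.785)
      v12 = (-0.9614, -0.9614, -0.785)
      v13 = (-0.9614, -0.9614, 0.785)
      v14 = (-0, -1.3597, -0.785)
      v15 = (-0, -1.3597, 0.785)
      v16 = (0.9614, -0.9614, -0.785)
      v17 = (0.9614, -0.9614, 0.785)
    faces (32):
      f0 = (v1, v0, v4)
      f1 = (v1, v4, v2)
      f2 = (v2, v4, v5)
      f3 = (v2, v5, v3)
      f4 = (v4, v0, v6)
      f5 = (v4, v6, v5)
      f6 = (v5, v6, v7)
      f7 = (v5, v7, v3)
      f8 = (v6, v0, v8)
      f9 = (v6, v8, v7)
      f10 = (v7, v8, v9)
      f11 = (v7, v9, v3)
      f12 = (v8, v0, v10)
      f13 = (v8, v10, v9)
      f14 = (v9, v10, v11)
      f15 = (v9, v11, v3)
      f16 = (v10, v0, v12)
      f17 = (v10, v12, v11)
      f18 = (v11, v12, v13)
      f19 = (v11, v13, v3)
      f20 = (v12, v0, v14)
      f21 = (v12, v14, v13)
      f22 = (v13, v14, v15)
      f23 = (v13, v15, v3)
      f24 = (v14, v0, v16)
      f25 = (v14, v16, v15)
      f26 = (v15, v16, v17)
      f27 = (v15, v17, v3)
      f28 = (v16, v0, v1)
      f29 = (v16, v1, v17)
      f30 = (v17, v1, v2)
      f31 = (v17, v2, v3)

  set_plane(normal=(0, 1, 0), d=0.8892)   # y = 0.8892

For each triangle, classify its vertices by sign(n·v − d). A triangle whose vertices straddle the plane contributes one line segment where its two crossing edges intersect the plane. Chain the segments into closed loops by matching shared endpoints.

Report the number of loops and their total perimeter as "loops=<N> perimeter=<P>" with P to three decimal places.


loops=1 perimeter=7.269

Straddling triangles (12 of 32):
  (v1,v0,v4) [--+] → (0.8892, 0.8892, -0.843953)–(0.991312, 0.8892, -0.785)  len=0.1179
  (v1,v4,v2) [-+-] → (0.991312, 0.8892, -0.785)–(0.991312, 0.8892, -0.667095)  len=0.1179
  (v2,v4,v5) [-++] → (0.991312, 0.8892, -0.667095)–(0.991312, 0.8892, 0.785)  len=1.4521
  (v2,v5,v3) [-+-] → (0.991312, 0.8892, 0.785)–(0.8892, 0.8892, 0.843953)  len=0.1179
  (v4,v0,v6) [+-+] → (0.8892, 0.8892, -0.843953)–(0, 0.8892, -1.05664)  len=0.9143
  (v5,v7,v3) [++-] → (0, 0.8892, 1.05664)–(0.8892, 0.8892, 0.843953)  len=0.9143
  (v6,v0,v8) [+-+] → (0, 0.8892, -1.05664)–(-0.8892, 0.8892, -0.843953)  len=0.9143
  (v7,v9,v3) [++-] → (-0.8892, 0.8892, 0.843953)–(0, 0.8892, 1.05664)  len=0.9143
  (v8,v0,v10) [+--] → (-0.8892, 0.8892, -0.843953)–(-0.991312, 0.8892, -0.785)  len=0.1179
  (v8,v10,v9) [+-+] → (-0.991312, 0.8892, -0.785)–(-0.991312, 0.8892, 0.667095)  len=1.4521
  (v9,v10,v11) [+--] → (-0.991312, 0.8892, 0.667095)–(-0.991312, 0.8892, 0.785)  len=0.1179
  (v9,v11,v3) [+--] → (-0.991312, 0.8892, 0.785)–(-0.8892, 0.8892, 0.843953)  len=0.1179

Chained into 1 loop(s):
  loop 1: 12 segments, perimeter = 7.2688
Total perimeter = 7.269


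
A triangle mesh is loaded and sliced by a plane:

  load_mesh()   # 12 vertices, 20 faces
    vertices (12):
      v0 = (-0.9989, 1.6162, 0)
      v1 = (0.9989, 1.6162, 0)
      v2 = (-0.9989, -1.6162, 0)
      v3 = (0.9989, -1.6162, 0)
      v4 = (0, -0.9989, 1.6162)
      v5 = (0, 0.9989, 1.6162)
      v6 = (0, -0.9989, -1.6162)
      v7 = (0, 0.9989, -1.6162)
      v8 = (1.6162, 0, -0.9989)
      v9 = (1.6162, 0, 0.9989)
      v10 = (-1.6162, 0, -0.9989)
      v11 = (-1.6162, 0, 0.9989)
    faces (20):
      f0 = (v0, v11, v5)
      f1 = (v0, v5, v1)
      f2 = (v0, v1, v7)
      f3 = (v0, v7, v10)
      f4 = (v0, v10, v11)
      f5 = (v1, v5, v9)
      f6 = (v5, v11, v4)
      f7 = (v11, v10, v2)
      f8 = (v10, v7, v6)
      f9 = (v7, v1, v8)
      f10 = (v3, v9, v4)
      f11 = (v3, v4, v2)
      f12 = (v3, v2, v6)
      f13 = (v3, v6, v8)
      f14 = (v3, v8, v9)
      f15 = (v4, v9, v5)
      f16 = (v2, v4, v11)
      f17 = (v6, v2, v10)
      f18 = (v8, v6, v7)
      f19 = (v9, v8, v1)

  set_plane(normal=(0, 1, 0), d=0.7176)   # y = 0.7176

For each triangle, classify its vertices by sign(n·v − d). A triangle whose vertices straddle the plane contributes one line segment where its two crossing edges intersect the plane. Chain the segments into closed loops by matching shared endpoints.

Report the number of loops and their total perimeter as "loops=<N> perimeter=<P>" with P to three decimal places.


loops=1 perimeter=9.188

Straddling triangles (10 of 20):
  (v0,v11,v5) [+-+] → (-1.34212, 0.7176, 0.555384)–(-0.455138, 0.7176, 1.44236)  len=1.2544
  (v0,v7,v10) [++-] → (-0.455138, 0.7176, -1.44236)–(-1.34212, 0.7176, -0.555384)  len=1.2544
  (v0,v10,v11) [+--] → (-1.34212, 0.7176, -0.555384)–(-1.34212, 0.7176, 0.555384)  len=1.1108
  (v1,v5,v9) [++-] → (0.455138, 0.7176, 1.44236)–(1.34212, 0.7176, 0.555384)  len=1.2544
  (v5,v11,v4) [+--] → (-0.455138, 0.7176, 1.44236)–(0, 0.7176, 1.6162)  len=0.4872
  (v10,v7,v6) [-+-] → (-0.455138, 0.7176, -1.44236)–(0, 0.7176, -1.6162)  len=0.4872
  (v7,v1,v8) [++-] → (1.34212, 0.7176, -0.555384)–(0.455138, 0.7176, -1.44236)  len=1.2544
  (v4,v9,v5) [--+] → (0.455138, 0.7176, 1.44236)–(0, 0.7176, 1.6162)  len=0.4872
  (v8,v6,v7) [--+] → (0, 0.7176, -1.6162)–(0.455138, 0.7176, -1.44236)  len=0.4872
  (v9,v8,v1) [--+] → (1.34212, 0.7176, -0.555384)–(1.34212, 0.7176, 0.555384)  len=1.1108

Chained into 1 loop(s):
  loop 1: 10 segments, perimeter = 9.1879
Total perimeter = 9.188


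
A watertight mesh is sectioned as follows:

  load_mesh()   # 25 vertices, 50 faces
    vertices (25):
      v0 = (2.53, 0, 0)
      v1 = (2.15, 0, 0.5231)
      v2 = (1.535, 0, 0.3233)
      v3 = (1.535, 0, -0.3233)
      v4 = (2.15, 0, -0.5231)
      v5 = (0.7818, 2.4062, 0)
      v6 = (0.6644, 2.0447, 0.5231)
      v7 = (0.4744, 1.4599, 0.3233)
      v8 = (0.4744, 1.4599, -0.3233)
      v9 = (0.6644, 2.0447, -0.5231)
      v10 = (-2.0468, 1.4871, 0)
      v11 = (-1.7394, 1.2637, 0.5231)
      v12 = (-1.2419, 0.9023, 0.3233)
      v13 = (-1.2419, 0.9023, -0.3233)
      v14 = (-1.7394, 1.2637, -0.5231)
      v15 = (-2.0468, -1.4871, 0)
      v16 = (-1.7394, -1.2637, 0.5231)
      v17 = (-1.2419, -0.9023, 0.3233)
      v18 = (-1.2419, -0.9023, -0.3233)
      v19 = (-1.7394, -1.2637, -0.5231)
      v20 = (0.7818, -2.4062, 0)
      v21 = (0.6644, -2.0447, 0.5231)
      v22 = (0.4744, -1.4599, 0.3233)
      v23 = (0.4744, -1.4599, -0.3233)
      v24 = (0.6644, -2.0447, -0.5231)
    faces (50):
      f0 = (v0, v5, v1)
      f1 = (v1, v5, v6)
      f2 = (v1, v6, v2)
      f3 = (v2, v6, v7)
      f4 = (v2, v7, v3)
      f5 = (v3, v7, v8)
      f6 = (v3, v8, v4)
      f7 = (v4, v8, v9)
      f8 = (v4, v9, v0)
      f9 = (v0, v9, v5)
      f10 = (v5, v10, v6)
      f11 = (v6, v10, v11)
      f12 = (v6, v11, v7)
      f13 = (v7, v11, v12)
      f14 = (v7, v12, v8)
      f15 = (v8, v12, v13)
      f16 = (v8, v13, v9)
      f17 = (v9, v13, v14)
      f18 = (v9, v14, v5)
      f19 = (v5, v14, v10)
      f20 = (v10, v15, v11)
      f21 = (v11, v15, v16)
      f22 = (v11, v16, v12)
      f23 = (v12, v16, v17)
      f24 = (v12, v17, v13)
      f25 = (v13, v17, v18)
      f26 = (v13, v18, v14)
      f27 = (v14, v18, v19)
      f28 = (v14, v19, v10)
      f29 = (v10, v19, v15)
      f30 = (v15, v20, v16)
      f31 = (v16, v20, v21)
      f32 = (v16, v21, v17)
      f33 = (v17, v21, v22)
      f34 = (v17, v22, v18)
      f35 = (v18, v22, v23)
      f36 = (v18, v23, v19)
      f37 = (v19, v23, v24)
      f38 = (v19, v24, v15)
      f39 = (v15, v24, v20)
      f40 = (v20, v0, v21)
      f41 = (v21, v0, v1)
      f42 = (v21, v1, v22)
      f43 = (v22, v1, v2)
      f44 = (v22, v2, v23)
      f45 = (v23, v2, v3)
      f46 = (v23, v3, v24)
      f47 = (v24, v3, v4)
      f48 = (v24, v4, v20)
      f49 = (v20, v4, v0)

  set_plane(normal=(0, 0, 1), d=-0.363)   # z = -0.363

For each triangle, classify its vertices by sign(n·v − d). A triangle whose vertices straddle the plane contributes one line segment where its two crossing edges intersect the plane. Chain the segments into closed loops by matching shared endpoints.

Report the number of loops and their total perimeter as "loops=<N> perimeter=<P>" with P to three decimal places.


loops=2 perimeter=23.062

Straddling triangles (20 of 50):
  (v3,v8,v4) [++-] → (0.80734, 1.16982, -0.363)–(1.6572, 0, -0.363)  len=1.4459
  (v4,v8,v9) [-+-] → (0.80734, 1.16982, -0.363)–(0.512153, 1.5761, -0.363)  len=0.5022
  (v4,v9,v0) [--+] → (1.23539, 1.4189, -0.363)–(2.2663, 0, -0.363)  len=1.7539
  (v0,v9,v5) [+-+] → (1.23539, 1.4189, -0.363)–(0.700331, 2.15534, -0.363)  len=0.9103
  (v8,v13,v9) [++-] → (-0.863121, 1.12929, -0.363)–(0.512153, 1.5761, -0.363)  len=1.4460
  (v9,v13,v14) [-+-] → (-0.863121, 1.12929, -0.363)–(-1.34075, 0.97411, -0.363)  len=0.5022
  (v9,v14,v5) [--+] → (-0.967761, 1.61337, -0.363)–(0.700331, 2.15534, -0.363)  len=1.7539
  (v5,v14,v10) [+-+] → (-0.967761, 1.61337, -0.363)–(-1.83348, 1.33207, -0.363)  len=0.9103
  (v13,v18,v14) [++-] → (-1.34075, -0.471919, -0.363)–(-1.34075, 0.97411, -0.363)  len=1.4460
  (v14,v18,v19) [-+-] → (-1.34075, -0.471919, -0.363)–(-1.34075, -0.97411, -0.363)  len=0.5022
  (v14,v19,v10) [--+] → (-1.83348, -0.42179, -0.363)–(-1.83348, 1.33207, -0.363)  len=1.7539
  (v10,v19,v15) [+-+] → (-1.83348, -0.42179, -0.363)–(-1.83348, -1.33207, -0.363)  len=0.9103
  (v18,v23,v19) [++-] → (0.0345208, -1.42092, -0.363)–(-1.34075, -0.97411, -0.363)  len=1.4460
  (v19,v23,v24) [-+-] → (0.0345208, -1.42092, -0.363)–(0.512153, -1.5761, -0.363)  len=0.5022
  (v19,v24,v15) [--+] → (-0.16539, -1.87404, -0.363)–(-1.83348, -1.33207, -0.363)  len=1.7539
  (v15,v24,v20) [+-+] → (-0.16539, -1.87404, -0.363)–(0.700331, -2.15534, -0.363)  len=0.9103
  (v23,v3,v24) [++-] → (1.36201, -0.406279, -0.363)–(0.512153, -1.5761, -0.363)  len=1.4459
  (v24,v3,v4) [-+-] → (1.36201, -0.406279, -0.363)–(1.6572, 0, -0.363)  len=0.5022
  (v24,v4,v20) [--+] → (1.73125, -0.736442, -0.363)–(0.700331, -2.15534, -0.363)  len=1.7539
  (v20,v4,v0) [+-+] → (1.73125, -0.736442, -0.363)–(2.2663, 0, -0.363)  len=0.9103

Chained into 2 loop(s):
  loop 1: 10 segments, perimeter = 9.7410
  loop 2: 10 segments, perimeter = 13.3209
Total perimeter = 23.062


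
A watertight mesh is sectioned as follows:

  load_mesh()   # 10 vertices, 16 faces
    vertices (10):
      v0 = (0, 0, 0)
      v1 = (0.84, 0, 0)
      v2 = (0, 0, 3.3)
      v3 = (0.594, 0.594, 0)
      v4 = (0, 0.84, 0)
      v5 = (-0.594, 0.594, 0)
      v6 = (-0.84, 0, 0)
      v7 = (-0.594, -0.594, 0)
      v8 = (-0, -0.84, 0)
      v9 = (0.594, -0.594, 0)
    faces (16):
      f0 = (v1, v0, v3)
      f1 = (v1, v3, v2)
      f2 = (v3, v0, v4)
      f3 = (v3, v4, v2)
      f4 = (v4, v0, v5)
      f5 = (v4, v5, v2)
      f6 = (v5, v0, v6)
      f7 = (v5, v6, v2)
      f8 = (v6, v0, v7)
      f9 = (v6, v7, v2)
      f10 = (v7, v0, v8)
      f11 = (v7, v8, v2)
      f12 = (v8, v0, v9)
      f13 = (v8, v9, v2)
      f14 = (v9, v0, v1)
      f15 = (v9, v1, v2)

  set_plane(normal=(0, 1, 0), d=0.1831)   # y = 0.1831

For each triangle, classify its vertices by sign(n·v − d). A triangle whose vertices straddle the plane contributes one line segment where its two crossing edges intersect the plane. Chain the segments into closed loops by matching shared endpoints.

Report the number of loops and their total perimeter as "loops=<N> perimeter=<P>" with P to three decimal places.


loops=1 perimeter=6.939

Straddling triangles (8 of 16):
  (v1,v0,v3) [--+] → (0.1831, 0.1831, 0)–(0.764171, 0.1831, 0)  len=0.5811
  (v1,v3,v2) [-+-] → (0.764171, 0.1831, 0)–(0.1831, 0.1831, 2.28278)  len=2.3556
  (v3,v0,v4) [+-+] → (0.1831, 0.1831, 0)–(0, 0.1831, 0)  len=0.1831
  (v3,v4,v2) [++-] → (0, 0.1831, 2.58068)–(0.1831, 0.1831, 2.28278)  len=0.3497
  (v4,v0,v5) [+-+] → (0, 0.1831, 0)–(-0.1831, 0.1831, 0)  len=0.1831
  (v4,v5,v2) [++-] → (-0.1831, 0.1831, 2.28278)–(0, 0.1831, 2.58068)  len=0.3497
  (v5,v0,v6) [+--] → (-0.1831, 0.1831, 0)–(-0.764171, 0.1831, 0)  len=0.5811
  (v5,v6,v2) [+--] → (-0.764171, 0.1831, 0)–(-0.1831, 0.1831, 2.28278)  len=2.3556

Chained into 1 loop(s):
  loop 1: 8 segments, perimeter = 6.9388
Total perimeter = 6.939


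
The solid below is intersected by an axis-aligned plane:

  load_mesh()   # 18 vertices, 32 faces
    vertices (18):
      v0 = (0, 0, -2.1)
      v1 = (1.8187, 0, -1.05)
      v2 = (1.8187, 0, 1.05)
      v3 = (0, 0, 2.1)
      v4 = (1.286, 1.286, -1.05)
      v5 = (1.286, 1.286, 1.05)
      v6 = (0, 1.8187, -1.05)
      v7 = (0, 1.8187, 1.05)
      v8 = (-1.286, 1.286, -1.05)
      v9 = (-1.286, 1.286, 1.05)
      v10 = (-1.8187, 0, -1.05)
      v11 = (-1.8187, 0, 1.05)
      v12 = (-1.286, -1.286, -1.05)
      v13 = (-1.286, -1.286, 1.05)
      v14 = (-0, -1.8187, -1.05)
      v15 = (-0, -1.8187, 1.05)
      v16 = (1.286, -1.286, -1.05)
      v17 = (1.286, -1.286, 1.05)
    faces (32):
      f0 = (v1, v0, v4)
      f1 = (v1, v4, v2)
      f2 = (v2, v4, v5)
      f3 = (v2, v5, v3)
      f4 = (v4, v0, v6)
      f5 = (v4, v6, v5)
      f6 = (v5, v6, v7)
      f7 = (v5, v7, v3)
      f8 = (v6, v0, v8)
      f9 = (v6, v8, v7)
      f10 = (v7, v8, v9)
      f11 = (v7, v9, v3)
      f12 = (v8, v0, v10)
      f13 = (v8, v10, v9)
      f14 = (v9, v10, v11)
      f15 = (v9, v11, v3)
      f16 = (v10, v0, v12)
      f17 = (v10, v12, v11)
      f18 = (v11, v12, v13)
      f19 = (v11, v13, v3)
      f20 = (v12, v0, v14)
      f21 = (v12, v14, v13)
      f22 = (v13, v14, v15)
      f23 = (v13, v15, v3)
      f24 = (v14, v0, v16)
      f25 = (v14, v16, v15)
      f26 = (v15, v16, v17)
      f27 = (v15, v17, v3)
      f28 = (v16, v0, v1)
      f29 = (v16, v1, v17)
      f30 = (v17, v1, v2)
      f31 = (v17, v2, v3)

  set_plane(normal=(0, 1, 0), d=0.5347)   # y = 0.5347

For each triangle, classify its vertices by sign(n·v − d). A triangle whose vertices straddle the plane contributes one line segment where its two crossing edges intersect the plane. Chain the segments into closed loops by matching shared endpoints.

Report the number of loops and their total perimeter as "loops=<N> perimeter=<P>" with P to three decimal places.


loops=1 perimeter=11.307

Straddling triangles (12 of 32):
  (v1,v0,v4) [--+] → (0.5347, 0.5347, -1.66343)–(1.59721, 0.5347, -1.05)  len=1.2269
  (v1,v4,v2) [-+-] → (1.59721, 0.5347, -1.05)–(1.59721, 0.5347, 0.176851)  len=1.2269
  (v2,v4,v5) [-++] → (1.59721, 0.5347, 0.176851)–(1.59721, 0.5347, 1.05)  len=0.8731
  (v2,v5,v3) [-+-] → (1.59721, 0.5347, 1.05)–(0.5347, 0.5347, 1.66343)  len=1.2269
  (v4,v0,v6) [+-+] → (0.5347, 0.5347, -1.66343)–(0, 0.5347, -1.7913)  len=0.5498
  (v5,v7,v3) [++-] → (0, 0.5347, 1.7913)–(0.5347, 0.5347, 1.66343)  len=0.5498
  (v6,v0,v8) [+-+] → (0, 0.5347, -1.7913)–(-0.5347, 0.5347, -1.66343)  len=0.5498
  (v7,v9,v3) [++-] → (-0.5347, 0.5347, 1.66343)–(0, 0.5347, 1.7913)  len=0.5498
  (v8,v0,v10) [+--] → (-0.5347, 0.5347, -1.66343)–(-1.59721, 0.5347, -1.05)  len=1.2269
  (v8,v10,v9) [+-+] → (-1.59721, 0.5347, -1.05)–(-1.59721, 0.5347, -0.176851)  len=0.8731
  (v9,v10,v11) [+--] → (-1.59721, 0.5347, -0.176851)–(-1.59721, 0.5347, 1.05)  len=1.2269
  (v9,v11,v3) [+--] → (-1.59721, 0.5347, 1.05)–(-0.5347, 0.5347, 1.66343)  len=1.2269

Chained into 1 loop(s):
  loop 1: 12 segments, perimeter = 11.3066
Total perimeter = 11.307


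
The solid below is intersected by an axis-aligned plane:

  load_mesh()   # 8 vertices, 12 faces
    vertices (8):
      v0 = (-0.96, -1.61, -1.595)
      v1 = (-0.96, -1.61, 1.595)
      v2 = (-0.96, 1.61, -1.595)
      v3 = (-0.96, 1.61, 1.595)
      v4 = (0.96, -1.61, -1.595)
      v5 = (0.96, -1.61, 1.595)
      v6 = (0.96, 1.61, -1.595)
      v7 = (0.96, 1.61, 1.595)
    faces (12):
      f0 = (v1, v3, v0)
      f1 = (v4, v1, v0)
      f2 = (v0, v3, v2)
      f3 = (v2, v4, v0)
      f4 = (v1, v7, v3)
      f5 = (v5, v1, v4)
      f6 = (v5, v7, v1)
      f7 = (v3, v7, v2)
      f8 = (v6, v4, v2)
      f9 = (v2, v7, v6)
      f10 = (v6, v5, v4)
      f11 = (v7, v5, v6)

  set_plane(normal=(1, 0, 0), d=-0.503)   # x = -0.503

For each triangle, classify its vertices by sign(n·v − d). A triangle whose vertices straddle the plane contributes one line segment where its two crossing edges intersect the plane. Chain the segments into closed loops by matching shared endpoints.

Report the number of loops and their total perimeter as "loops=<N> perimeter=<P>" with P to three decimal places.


Straddling triangles (8 of 12):
  (v4,v1,v0) [+--] → (-0.503, -1.61, 0.835714)–(-0.503, -1.61, -1.595)  len=2.4307
  (v2,v4,v0) [-+-] → (-0.503, 0.843573, -1.595)–(-0.503, -1.61, -1.595)  len=2.4536
  (v1,v7,v3) [-+-] → (-0.503, -0.843573, 1.595)–(-0.503, 1.61, 1.595)  len=2.4536
  (v5,v1,v4) [+-+] → (-0.503, -1.61, 1.595)–(-0.503, -1.61, 0.835714)  len=0.7593
  (v5,v7,v1) [++-] → (-0.503, -0.843573, 1.595)–(-0.503, -1.61, 1.595)  len=0.7664
  (v3,v7,v2) [-+-] → (-0.503, 1.61, 1.595)–(-0.503, 1.61, -0.835714)  len=2.4307
  (v6,v4,v2) [++-] → (-0.503, 0.843573, -1.595)–(-0.503, 1.61, -1.595)  len=0.7664
  (v2,v7,v6) [-++] → (-0.503, 1.61, -0.835714)–(-0.503, 1.61, -1.595)  len=0.7593

Chained into 1 loop(s):
  loop 1: 8 segments, perimeter = 12.8200
Total perimeter = 12.820

loops=1 perimeter=12.820


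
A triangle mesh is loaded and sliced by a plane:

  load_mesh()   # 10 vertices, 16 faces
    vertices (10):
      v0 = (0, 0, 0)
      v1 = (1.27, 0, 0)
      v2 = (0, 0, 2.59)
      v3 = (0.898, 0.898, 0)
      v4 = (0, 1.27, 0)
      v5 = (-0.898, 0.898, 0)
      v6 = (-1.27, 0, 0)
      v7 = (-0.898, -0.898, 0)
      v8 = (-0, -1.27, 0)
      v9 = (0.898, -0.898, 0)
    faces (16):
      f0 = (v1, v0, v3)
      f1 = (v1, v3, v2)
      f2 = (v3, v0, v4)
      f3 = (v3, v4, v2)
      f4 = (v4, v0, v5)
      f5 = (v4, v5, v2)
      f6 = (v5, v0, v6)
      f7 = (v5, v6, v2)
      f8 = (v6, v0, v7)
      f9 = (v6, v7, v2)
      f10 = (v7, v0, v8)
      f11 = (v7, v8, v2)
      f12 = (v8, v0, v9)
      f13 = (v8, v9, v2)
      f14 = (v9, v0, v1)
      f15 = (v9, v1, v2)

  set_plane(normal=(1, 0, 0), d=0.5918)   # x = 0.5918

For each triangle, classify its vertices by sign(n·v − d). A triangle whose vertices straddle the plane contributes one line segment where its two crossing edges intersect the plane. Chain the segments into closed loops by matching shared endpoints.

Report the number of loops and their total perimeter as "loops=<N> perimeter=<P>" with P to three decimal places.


loops=1 perimeter=5.566

Straddling triangles (8 of 16):
  (v1,v0,v3) [+-+] → (0.5918, 0, 0)–(0.5918, 0.5918, 0)  len=0.5918
  (v1,v3,v2) [++-] → (0.5918, 0.5918, 0.883138)–(0.5918, 0, 1.3831)  len=0.7747
  (v3,v0,v4) [+--] → (0.5918, 0.5918, 0)–(0.5918, 1.02484, 0)  len=0.4330
  (v3,v4,v2) [+--] → (0.5918, 1.02484, 0)–(0.5918, 0.5918, 0.883138)  len=0.9836
  (v8,v0,v9) [--+] → (0.5918, -0.5918, 0)–(0.5918, -1.02484, 0)  len=0.4330
  (v8,v9,v2) [-+-] → (0.5918, -1.02484, 0)–(0.5918, -0.5918, 0.883138)  len=0.9836
  (v9,v0,v1) [+-+] → (0.5918, -0.5918, 0)–(0.5918, 0, 0)  len=0.5918
  (v9,v1,v2) [++-] → (0.5918, 0, 1.3831)–(0.5918, -0.5918, 0.883138)  len=0.7747

Chained into 1 loop(s):
  loop 1: 8 segments, perimeter = 5.5663
Total perimeter = 5.566


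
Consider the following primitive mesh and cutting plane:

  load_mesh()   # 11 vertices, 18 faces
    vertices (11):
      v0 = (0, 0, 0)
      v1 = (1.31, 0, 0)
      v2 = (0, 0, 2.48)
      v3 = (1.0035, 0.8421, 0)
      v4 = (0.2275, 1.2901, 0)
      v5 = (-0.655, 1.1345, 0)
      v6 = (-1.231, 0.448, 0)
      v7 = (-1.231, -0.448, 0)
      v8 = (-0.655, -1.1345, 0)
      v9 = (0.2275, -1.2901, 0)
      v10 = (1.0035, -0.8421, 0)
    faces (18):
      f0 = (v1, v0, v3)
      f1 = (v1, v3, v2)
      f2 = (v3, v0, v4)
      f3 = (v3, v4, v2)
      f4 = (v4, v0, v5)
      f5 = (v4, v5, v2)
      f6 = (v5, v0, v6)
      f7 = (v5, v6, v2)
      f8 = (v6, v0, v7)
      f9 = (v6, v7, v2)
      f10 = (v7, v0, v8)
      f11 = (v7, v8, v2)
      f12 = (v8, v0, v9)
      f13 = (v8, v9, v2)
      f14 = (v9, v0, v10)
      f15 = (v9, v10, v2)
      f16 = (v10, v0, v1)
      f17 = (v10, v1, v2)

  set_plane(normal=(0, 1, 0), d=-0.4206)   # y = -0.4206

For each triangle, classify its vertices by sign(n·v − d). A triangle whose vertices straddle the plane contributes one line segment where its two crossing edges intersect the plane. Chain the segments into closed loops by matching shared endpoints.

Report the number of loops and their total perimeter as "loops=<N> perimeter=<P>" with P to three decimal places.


loops=1 perimeter=6.582

Straddling triangles (10 of 18):
  (v6,v0,v7) [++-] → (-1.15571, -0.4206, 0)–(-1.231, -0.4206, 0)  len=0.0753
  (v6,v7,v2) [+-+] → (-1.231, -0.4206, 0)–(-1.15571, -0.4206, 0.151679)  len=0.1693
  (v7,v0,v8) [-+-] → (-1.15571, -0.4206, 0)–(-0.242832, -0.4206, 0)  len=0.9129
  (v7,v8,v2) [--+] → (-0.242832, -0.4206, 1.56057)–(-1.15571, -0.4206, 0.151679)  len=1.6788
  (v8,v0,v9) [-+-] → (-0.242832, -0.4206, 0)–(0.0741698, -0.4206, 0)  len=0.3170
  (v8,v9,v2) [--+] → (0.0741698, -0.4206, 1.67147)–(-0.242832, -0.4206, 1.56057)  len=0.3358
  (v9,v0,v10) [-+-] → (0.0741698, -0.4206, 0)–(0.501214, -0.4206, 0)  len=0.4270
  (v9,v10,v2) [--+] → (0.501214, -0.4206, 1.24133)–(0.0741698, -0.4206, 1.67147)  len=0.6061
  (v10,v0,v1) [-++] → (0.501214, -0.4206, 0)–(1.15691, -0.4206, 0)  len=0.6557
  (v10,v1,v2) [-++] → (1.15691, -0.4206, 0)–(0.501214, -0.4206, 1.24133)  len=1.4039

Chained into 1 loop(s):
  loop 1: 10 segments, perimeter = 6.5819
Total perimeter = 6.582


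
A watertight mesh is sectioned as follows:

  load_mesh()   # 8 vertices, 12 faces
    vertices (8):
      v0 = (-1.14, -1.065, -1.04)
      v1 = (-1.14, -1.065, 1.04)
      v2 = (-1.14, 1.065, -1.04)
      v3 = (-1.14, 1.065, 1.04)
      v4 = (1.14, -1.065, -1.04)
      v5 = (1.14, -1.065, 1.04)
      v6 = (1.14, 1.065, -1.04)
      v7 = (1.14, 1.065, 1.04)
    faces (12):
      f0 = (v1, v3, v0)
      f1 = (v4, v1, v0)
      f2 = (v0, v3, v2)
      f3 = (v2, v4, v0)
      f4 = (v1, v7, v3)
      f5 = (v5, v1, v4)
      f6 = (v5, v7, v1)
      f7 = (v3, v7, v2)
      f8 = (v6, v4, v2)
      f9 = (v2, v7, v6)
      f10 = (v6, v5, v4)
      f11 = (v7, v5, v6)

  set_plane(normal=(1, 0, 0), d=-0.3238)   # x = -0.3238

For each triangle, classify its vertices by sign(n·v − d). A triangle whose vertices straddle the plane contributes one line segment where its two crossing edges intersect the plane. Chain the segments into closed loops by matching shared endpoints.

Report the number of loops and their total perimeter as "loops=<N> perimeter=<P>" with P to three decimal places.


loops=1 perimeter=8.420

Straddling triangles (8 of 12):
  (v4,v1,v0) [+--] → (-0.3238, -1.065, 0.295396)–(-0.3238, -1.065, -1.04)  len=1.3354
  (v2,v4,v0) [-+-] → (-0.3238, 0.302497, -1.04)–(-0.3238, -1.065, -1.04)  len=1.3675
  (v1,v7,v3) [-+-] → (-0.3238, -0.302497, 1.04)–(-0.3238, 1.065, 1.04)  len=1.3675
  (v5,v1,v4) [+-+] → (-0.3238, -1.065, 1.04)–(-0.3238, -1.065, 0.295396)  len=0.7446
  (v5,v7,v1) [++-] → (-0.3238, -0.302497, 1.04)–(-0.3238, -1.065, 1.04)  len=0.7625
  (v3,v7,v2) [-+-] → (-0.3238, 1.065, 1.04)–(-0.3238, 1.065, -0.295396)  len=1.3354
  (v6,v4,v2) [++-] → (-0.3238, 0.302497, -1.04)–(-0.3238, 1.065, -1.04)  len=0.7625
  (v2,v7,v6) [-++] → (-0.3238, 1.065, -0.295396)–(-0.3238, 1.065, -1.04)  len=0.7446

Chained into 1 loop(s):
  loop 1: 8 segments, perimeter = 8.4200
Total perimeter = 8.420


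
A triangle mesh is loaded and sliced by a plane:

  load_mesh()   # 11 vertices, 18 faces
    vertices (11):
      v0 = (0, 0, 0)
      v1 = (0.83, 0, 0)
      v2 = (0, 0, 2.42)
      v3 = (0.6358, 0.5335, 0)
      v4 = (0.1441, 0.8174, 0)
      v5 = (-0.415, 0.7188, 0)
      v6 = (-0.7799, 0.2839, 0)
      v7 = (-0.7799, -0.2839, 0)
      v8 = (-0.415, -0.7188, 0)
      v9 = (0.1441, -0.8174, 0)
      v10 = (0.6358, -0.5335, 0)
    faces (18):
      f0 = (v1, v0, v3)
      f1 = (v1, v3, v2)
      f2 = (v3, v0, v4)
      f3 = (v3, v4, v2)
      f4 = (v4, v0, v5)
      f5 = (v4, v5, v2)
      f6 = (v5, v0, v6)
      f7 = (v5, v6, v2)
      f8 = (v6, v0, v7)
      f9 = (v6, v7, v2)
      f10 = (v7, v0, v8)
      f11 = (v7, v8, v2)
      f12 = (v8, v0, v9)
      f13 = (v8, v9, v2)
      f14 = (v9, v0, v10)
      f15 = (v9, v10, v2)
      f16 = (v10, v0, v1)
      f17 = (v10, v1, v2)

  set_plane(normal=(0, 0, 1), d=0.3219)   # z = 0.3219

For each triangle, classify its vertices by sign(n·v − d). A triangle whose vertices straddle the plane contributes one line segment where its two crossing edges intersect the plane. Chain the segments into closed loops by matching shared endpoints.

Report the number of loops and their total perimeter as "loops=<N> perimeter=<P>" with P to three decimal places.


Straddling triangles (9 of 18):
  (v1,v3,v2) [--+] → (0.551228, 0.462536, 0.3219)–(0.719596, 0, 0.3219)  len=0.4922
  (v3,v4,v2) [--+] → (0.124932, 0.708672, 0.3219)–(0.551228, 0.462536, 0.3219)  len=0.4923
  (v4,v5,v2) [--+] → (-0.359798, 0.623188, 0.3219)–(0.124932, 0.708672, 0.3219)  len=0.4922
  (v5,v6,v2) [--+] → (-0.67616, 0.246137, 0.3219)–(-0.359798, 0.623188, 0.3219)  len=0.4922
  (v6,v7,v2) [--+] → (-0.67616, -0.246137, 0.3219)–(-0.67616, 0.246137, 0.3219)  len=0.4923
  (v7,v8,v2) [--+] → (-0.359798, -0.623188, 0.3219)–(-0.67616, -0.246137, 0.3219)  len=0.4922
  (v8,v9,v2) [--+] → (0.124932, -0.708672, 0.3219)–(-0.359798, -0.623188, 0.3219)  len=0.4922
  (v9,v10,v2) [--+] → (0.551228, -0.462536, 0.3219)–(0.124932, -0.708672, 0.3219)  len=0.4923
  (v10,v1,v2) [--+] → (0.719596, 0, 0.3219)–(0.551228, -0.462536, 0.3219)  len=0.4922

Chained into 1 loop(s):
  loop 1: 9 segments, perimeter = 4.4300
Total perimeter = 4.430

loops=1 perimeter=4.430


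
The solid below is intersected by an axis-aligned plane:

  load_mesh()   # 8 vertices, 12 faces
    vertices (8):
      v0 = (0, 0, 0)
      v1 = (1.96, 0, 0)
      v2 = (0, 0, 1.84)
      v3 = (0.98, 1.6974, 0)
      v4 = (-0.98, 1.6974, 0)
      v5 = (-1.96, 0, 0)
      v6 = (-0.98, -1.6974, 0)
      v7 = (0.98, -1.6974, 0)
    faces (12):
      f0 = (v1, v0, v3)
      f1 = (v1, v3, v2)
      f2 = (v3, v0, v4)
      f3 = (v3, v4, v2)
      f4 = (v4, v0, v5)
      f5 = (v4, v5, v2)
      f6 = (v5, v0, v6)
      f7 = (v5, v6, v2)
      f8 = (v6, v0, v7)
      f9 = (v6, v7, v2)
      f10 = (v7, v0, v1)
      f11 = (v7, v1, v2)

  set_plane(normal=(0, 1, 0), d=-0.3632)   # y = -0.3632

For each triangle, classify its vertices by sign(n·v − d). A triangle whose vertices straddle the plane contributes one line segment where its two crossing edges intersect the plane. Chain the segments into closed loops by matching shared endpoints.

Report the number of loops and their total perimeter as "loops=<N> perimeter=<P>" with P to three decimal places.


Straddling triangles (6 of 12):
  (v5,v0,v6) [++-] → (-0.209695, -0.3632, 0)–(-1.75031, -0.3632, 0)  len=1.5406
  (v5,v6,v2) [+-+] → (-1.75031, -0.3632, 0)–(-0.209695, -0.3632, 1.44629)  len=2.1131
  (v6,v0,v7) [-+-] → (-0.209695, -0.3632, 0)–(0.209695, -0.3632, 0)  len=0.4194
  (v6,v7,v2) [--+] → (0.209695, -0.3632, 1.44629)–(-0.209695, -0.3632, 1.44629)  len=0.4194
  (v7,v0,v1) [-++] → (0.209695, -0.3632, 0)–(1.75031, -0.3632, 0)  len=1.5406
  (v7,v1,v2) [-++] → (1.75031, -0.3632, 0)–(0.209695, -0.3632, 1.44629)  len=2.1131

Chained into 1 loop(s):
  loop 1: 6 segments, perimeter = 8.1462
Total perimeter = 8.146

loops=1 perimeter=8.146


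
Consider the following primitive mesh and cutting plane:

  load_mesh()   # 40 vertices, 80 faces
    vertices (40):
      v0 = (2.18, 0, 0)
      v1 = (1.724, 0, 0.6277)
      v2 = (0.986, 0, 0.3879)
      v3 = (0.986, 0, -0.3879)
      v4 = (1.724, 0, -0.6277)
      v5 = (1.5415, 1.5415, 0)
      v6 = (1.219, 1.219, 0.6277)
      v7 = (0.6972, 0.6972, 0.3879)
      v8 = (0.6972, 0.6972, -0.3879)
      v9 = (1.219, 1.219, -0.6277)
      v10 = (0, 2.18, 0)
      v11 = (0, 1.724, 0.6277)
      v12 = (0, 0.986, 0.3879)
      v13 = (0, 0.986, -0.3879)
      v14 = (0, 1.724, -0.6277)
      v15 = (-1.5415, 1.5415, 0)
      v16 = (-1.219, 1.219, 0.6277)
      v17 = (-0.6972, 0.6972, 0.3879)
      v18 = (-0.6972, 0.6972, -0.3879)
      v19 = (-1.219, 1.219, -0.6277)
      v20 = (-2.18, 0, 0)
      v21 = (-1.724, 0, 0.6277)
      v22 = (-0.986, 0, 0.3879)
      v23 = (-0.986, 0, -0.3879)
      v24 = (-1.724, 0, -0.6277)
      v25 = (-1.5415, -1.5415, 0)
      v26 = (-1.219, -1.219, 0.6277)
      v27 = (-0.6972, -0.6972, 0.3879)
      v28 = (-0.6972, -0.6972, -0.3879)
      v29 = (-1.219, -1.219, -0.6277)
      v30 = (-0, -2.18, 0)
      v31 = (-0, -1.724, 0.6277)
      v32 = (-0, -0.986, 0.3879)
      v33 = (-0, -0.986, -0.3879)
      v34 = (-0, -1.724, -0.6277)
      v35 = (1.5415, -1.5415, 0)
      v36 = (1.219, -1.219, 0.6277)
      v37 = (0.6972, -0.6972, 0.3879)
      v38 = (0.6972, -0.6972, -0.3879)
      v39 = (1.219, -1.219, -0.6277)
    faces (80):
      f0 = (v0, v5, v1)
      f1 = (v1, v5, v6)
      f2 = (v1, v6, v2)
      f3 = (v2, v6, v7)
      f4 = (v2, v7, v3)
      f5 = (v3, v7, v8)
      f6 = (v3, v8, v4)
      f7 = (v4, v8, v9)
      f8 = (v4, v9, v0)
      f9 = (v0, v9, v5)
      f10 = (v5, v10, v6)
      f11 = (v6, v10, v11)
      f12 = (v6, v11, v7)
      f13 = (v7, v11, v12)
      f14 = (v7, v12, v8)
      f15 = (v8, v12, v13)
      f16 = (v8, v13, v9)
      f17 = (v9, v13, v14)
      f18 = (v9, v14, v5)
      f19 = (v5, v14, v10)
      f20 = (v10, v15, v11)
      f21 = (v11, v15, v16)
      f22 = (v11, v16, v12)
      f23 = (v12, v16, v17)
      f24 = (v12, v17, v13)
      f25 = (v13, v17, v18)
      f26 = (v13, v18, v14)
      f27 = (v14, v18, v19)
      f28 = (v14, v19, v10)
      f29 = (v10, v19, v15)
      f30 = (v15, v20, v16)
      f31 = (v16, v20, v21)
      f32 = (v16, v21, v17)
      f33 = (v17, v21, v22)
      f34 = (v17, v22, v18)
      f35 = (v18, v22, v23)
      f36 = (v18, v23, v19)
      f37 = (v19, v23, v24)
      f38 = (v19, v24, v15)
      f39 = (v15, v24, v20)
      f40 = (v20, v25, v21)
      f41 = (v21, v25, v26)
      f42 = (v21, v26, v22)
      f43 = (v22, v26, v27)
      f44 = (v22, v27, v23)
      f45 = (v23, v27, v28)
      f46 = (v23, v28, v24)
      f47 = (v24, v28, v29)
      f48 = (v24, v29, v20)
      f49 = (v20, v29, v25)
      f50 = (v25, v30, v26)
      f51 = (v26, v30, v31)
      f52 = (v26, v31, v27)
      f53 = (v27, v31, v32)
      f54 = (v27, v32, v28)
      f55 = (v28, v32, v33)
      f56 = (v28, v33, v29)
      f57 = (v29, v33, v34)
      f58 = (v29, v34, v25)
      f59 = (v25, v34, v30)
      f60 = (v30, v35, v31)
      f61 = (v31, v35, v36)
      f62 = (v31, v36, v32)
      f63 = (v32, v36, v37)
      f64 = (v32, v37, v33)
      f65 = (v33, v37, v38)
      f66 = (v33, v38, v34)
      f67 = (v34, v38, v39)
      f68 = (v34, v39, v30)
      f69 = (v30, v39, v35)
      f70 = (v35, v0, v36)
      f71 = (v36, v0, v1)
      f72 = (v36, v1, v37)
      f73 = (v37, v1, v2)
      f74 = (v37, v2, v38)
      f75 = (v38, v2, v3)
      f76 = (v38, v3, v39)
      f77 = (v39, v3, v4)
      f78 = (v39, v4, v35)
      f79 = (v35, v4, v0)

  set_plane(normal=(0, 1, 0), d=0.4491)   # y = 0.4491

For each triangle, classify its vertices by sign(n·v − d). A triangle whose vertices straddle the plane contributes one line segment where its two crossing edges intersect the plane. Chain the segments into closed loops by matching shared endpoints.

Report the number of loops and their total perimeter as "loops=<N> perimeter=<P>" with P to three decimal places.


Straddling triangles (20 of 80):
  (v0,v5,v1) [-+-] → (1.99398, 0.4491, 0)–(1.67083, 0.4491, 0.444826)  len=0.5498
  (v1,v5,v6) [-++] → (1.67083, 0.4491, 0.444826)–(1.53795, 0.4491, 0.6277)  len=0.2261
  (v1,v6,v2) [-+-] → (1.53795, 0.4491, 0.6277)–(1.07184, 0.4491, 0.476246)  len=0.4901
  (v2,v6,v7) [-++] → (1.07184, 0.4491, 0.476246)–(0.79997, 0.4491, 0.3879)  len=0.2859
  (v2,v7,v3) [-+-] → (0.79997, 0.4491, 0.3879)–(0.79997, 0.4491, 0.11183)  len=0.2761
  (v3,v7,v8) [-++] → (0.79997, 0.4491, 0.11183)–(0.79997, 0.4491, -0.3879)  len=0.4997
  (v3,v8,v4) [-+-] → (0.79997, 0.4491, -0.3879)–(1.06259, 0.4491, -0.473233)  len=0.2761
  (v4,v8,v9) [-++] → (1.06259, 0.4491, -0.473233)–(1.53795, 0.4491, -0.6277)  len=0.4998
  (v4,v9,v0) [-+-] → (1.53795, 0.4491, -0.6277)–(1.82595, 0.4491, -0.231255)  len=0.4900
  (v0,v9,v5) [-++] → (1.82595, 0.4491, -0.231255)–(1.99398, 0.4491, 0)  len=0.2859
  (v15,v20,v16) [+-+] → (-1.99398, 0.4491, 0)–(-1.82595, 0.4491, 0.231255)  len=0.2859
  (v16,v20,v21) [+--] → (-1.82595, 0.4491, 0.231255)–(-1.53795, 0.4491, 0.6277)  len=0.4900
  (v16,v21,v17) [+-+] → (-1.53795, 0.4491, 0.6277)–(-1.06259, 0.4491, 0.473233)  len=0.4998
  (v17,v21,v22) [+--] → (-1.06259, 0.4491, 0.473233)–(-0.79997, 0.4491, 0.3879)  len=0.2761
  (v17,v22,v18) [+-+] → (-0.79997, 0.4491, 0.3879)–(-0.79997, 0.4491, -0.11183)  len=0.4997
  (v18,v22,v23) [+--] → (-0.79997, 0.4491, -0.11183)–(-0.79997, 0.4491, -0.3879)  len=0.2761
  (v18,v23,v19) [+-+] → (-0.79997, 0.4491, -0.3879)–(-1.07184, 0.4491, -0.476246)  len=0.2859
  (v19,v23,v24) [+--] → (-1.07184, 0.4491, -0.476246)–(-1.53795, 0.4491, -0.6277)  len=0.4901
  (v19,v24,v15) [+-+] → (-1.53795, 0.4491, -0.6277)–(-1.67083, 0.4491, -0.444826)  len=0.2261
  (v15,v24,v20) [+--] → (-1.67083, 0.4491, -0.444826)–(-1.99398, 0.4491, 0)  len=0.5498

Chained into 2 loop(s):
  loop 1: 10 segments, perimeter = 3.8795
  loop 2: 10 segments, perimeter = 3.8795
Total perimeter = 7.759

loops=2 perimeter=7.759
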